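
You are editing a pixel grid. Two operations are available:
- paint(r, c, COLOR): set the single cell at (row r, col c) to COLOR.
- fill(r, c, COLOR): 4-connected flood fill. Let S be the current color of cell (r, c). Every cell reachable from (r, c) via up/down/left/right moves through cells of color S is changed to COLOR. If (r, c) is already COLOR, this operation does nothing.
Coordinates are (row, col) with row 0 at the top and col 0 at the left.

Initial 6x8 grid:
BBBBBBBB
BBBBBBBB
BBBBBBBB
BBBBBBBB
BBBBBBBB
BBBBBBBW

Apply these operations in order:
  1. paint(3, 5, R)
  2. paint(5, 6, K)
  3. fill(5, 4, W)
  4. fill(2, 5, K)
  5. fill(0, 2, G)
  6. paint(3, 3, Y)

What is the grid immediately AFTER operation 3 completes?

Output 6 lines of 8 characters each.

Answer: WWWWWWWW
WWWWWWWW
WWWWWWWW
WWWWWRWW
WWWWWWWW
WWWWWWKW

Derivation:
After op 1 paint(3,5,R):
BBBBBBBB
BBBBBBBB
BBBBBBBB
BBBBBRBB
BBBBBBBB
BBBBBBBW
After op 2 paint(5,6,K):
BBBBBBBB
BBBBBBBB
BBBBBBBB
BBBBBRBB
BBBBBBBB
BBBBBBKW
After op 3 fill(5,4,W) [45 cells changed]:
WWWWWWWW
WWWWWWWW
WWWWWWWW
WWWWWRWW
WWWWWWWW
WWWWWWKW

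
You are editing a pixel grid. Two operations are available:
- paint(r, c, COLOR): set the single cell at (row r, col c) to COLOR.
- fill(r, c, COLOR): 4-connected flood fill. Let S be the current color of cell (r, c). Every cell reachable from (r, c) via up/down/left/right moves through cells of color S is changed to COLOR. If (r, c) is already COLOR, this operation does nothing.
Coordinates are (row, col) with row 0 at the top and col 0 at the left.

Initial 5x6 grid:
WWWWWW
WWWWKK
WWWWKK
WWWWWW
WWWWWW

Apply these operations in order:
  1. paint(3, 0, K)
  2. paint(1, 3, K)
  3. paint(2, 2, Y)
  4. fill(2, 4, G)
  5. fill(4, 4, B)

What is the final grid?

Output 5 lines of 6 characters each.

Answer: BBBBBB
BBBGGG
BBYBGG
KBBBBB
BBBBBB

Derivation:
After op 1 paint(3,0,K):
WWWWWW
WWWWKK
WWWWKK
KWWWWW
WWWWWW
After op 2 paint(1,3,K):
WWWWWW
WWWKKK
WWWWKK
KWWWWW
WWWWWW
After op 3 paint(2,2,Y):
WWWWWW
WWWKKK
WWYWKK
KWWWWW
WWWWWW
After op 4 fill(2,4,G) [5 cells changed]:
WWWWWW
WWWGGG
WWYWGG
KWWWWW
WWWWWW
After op 5 fill(4,4,B) [23 cells changed]:
BBBBBB
BBBGGG
BBYBGG
KBBBBB
BBBBBB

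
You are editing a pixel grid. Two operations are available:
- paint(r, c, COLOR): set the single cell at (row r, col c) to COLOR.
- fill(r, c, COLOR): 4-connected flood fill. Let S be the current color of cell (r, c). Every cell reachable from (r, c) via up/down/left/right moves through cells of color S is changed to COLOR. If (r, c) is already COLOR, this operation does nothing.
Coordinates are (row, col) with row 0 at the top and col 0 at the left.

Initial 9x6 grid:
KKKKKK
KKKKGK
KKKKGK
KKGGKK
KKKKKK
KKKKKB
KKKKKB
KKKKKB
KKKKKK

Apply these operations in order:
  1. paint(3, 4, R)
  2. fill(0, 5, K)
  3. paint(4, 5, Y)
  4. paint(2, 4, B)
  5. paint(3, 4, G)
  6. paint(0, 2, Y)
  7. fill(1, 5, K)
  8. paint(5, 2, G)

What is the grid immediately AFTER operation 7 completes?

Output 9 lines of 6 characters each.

After op 1 paint(3,4,R):
KKKKKK
KKKKGK
KKKKGK
KKGGRK
KKKKKK
KKKKKB
KKKKKB
KKKKKB
KKKKKK
After op 2 fill(0,5,K) [0 cells changed]:
KKKKKK
KKKKGK
KKKKGK
KKGGRK
KKKKKK
KKKKKB
KKKKKB
KKKKKB
KKKKKK
After op 3 paint(4,5,Y):
KKKKKK
KKKKGK
KKKKGK
KKGGRK
KKKKKY
KKKKKB
KKKKKB
KKKKKB
KKKKKK
After op 4 paint(2,4,B):
KKKKKK
KKKKGK
KKKKBK
KKGGRK
KKKKKY
KKKKKB
KKKKKB
KKKKKB
KKKKKK
After op 5 paint(3,4,G):
KKKKKK
KKKKGK
KKKKBK
KKGGGK
KKKKKY
KKKKKB
KKKKKB
KKKKKB
KKKKKK
After op 6 paint(0,2,Y):
KKYKKK
KKKKGK
KKKKBK
KKGGGK
KKKKKY
KKKKKB
KKKKKB
KKKKKB
KKKKKK
After op 7 fill(1,5,K) [0 cells changed]:
KKYKKK
KKKKGK
KKKKBK
KKGGGK
KKKKKY
KKKKKB
KKKKKB
KKKKKB
KKKKKK

Answer: KKYKKK
KKKKGK
KKKKBK
KKGGGK
KKKKKY
KKKKKB
KKKKKB
KKKKKB
KKKKKK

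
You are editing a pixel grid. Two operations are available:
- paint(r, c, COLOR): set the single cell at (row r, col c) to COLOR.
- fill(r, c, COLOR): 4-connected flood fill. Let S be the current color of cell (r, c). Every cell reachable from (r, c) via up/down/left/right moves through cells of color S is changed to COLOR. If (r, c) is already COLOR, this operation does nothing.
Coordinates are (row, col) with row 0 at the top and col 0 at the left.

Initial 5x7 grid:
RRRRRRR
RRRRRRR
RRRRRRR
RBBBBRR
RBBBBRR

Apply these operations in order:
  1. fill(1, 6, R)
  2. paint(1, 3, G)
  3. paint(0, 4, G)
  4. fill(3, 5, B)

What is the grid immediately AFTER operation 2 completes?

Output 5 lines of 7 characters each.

Answer: RRRRRRR
RRRGRRR
RRRRRRR
RBBBBRR
RBBBBRR

Derivation:
After op 1 fill(1,6,R) [0 cells changed]:
RRRRRRR
RRRRRRR
RRRRRRR
RBBBBRR
RBBBBRR
After op 2 paint(1,3,G):
RRRRRRR
RRRGRRR
RRRRRRR
RBBBBRR
RBBBBRR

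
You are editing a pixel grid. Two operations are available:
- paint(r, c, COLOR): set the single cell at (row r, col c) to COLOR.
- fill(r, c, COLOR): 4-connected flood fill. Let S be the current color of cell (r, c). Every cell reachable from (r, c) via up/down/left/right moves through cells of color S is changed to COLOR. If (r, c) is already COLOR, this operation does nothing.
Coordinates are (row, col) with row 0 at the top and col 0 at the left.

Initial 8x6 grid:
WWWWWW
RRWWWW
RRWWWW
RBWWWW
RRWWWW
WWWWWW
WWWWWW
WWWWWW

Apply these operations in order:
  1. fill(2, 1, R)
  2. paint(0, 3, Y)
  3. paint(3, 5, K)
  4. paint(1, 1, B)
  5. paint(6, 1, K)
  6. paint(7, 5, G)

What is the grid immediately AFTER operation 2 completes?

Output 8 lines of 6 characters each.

After op 1 fill(2,1,R) [0 cells changed]:
WWWWWW
RRWWWW
RRWWWW
RBWWWW
RRWWWW
WWWWWW
WWWWWW
WWWWWW
After op 2 paint(0,3,Y):
WWWYWW
RRWWWW
RRWWWW
RBWWWW
RRWWWW
WWWWWW
WWWWWW
WWWWWW

Answer: WWWYWW
RRWWWW
RRWWWW
RBWWWW
RRWWWW
WWWWWW
WWWWWW
WWWWWW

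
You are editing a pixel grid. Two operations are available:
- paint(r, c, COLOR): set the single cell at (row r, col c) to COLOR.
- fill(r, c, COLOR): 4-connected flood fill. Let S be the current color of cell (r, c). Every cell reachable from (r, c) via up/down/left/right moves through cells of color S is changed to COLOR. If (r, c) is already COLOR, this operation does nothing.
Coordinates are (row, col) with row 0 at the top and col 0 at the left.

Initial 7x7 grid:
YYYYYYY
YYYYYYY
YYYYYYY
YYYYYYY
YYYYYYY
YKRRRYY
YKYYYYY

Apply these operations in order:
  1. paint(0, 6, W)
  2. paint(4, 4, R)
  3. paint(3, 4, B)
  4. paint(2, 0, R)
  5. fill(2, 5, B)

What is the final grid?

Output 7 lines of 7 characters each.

Answer: BBBBBBW
BBBBBBB
RBBBBBB
BBBBBBB
BBBBRBB
BKRRRBB
BKBBBBB

Derivation:
After op 1 paint(0,6,W):
YYYYYYW
YYYYYYY
YYYYYYY
YYYYYYY
YYYYYYY
YKRRRYY
YKYYYYY
After op 2 paint(4,4,R):
YYYYYYW
YYYYYYY
YYYYYYY
YYYYYYY
YYYYRYY
YKRRRYY
YKYYYYY
After op 3 paint(3,4,B):
YYYYYYW
YYYYYYY
YYYYYYY
YYYYBYY
YYYYRYY
YKRRRYY
YKYYYYY
After op 4 paint(2,0,R):
YYYYYYW
YYYYYYY
RYYYYYY
YYYYBYY
YYYYRYY
YKRRRYY
YKYYYYY
After op 5 fill(2,5,B) [40 cells changed]:
BBBBBBW
BBBBBBB
RBBBBBB
BBBBBBB
BBBBRBB
BKRRRBB
BKBBBBB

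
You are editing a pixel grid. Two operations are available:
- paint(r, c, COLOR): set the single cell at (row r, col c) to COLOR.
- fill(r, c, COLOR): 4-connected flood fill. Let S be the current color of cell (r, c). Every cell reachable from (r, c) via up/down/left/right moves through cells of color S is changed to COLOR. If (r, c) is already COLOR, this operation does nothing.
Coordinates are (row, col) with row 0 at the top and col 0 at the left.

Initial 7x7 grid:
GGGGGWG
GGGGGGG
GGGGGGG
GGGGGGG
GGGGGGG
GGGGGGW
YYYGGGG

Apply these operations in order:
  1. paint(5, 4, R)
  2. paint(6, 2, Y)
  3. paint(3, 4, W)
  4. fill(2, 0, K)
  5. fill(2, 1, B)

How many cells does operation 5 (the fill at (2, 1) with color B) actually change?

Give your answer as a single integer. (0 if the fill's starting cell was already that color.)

After op 1 paint(5,4,R):
GGGGGWG
GGGGGGG
GGGGGGG
GGGGGGG
GGGGGGG
GGGGRGW
YYYGGGG
After op 2 paint(6,2,Y):
GGGGGWG
GGGGGGG
GGGGGGG
GGGGGGG
GGGGGGG
GGGGRGW
YYYGGGG
After op 3 paint(3,4,W):
GGGGGWG
GGGGGGG
GGGGGGG
GGGGWGG
GGGGGGG
GGGGRGW
YYYGGGG
After op 4 fill(2,0,K) [42 cells changed]:
KKKKKWK
KKKKKKK
KKKKKKK
KKKKWKK
KKKKKKK
KKKKRKW
YYYKKKK
After op 5 fill(2,1,B) [42 cells changed]:
BBBBBWB
BBBBBBB
BBBBBBB
BBBBWBB
BBBBBBB
BBBBRBW
YYYBBBB

Answer: 42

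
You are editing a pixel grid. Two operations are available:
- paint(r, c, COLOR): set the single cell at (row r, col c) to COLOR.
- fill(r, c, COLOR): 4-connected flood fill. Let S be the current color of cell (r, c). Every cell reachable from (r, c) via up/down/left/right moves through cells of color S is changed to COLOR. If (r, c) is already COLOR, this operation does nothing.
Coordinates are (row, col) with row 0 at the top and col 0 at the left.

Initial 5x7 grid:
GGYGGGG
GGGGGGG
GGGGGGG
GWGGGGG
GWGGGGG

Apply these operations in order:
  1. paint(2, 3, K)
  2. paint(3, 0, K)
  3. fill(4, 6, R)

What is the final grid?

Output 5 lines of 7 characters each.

Answer: RRYRRRR
RRRRRRR
RRRKRRR
KWRRRRR
GWRRRRR

Derivation:
After op 1 paint(2,3,K):
GGYGGGG
GGGGGGG
GGGKGGG
GWGGGGG
GWGGGGG
After op 2 paint(3,0,K):
GGYGGGG
GGGGGGG
GGGKGGG
KWGGGGG
GWGGGGG
After op 3 fill(4,6,R) [29 cells changed]:
RRYRRRR
RRRRRRR
RRRKRRR
KWRRRRR
GWRRRRR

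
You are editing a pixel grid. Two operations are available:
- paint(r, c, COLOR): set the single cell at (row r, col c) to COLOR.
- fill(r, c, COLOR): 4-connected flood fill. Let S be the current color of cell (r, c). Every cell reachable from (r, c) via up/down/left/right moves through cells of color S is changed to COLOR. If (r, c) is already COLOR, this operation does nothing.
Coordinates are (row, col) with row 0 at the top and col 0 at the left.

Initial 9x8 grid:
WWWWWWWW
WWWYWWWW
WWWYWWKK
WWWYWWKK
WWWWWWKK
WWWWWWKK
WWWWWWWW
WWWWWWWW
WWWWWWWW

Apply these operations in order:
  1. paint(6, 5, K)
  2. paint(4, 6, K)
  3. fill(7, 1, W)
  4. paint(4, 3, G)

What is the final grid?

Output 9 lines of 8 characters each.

After op 1 paint(6,5,K):
WWWWWWWW
WWWYWWWW
WWWYWWKK
WWWYWWKK
WWWWWWKK
WWWWWWKK
WWWWWKWW
WWWWWWWW
WWWWWWWW
After op 2 paint(4,6,K):
WWWWWWWW
WWWYWWWW
WWWYWWKK
WWWYWWKK
WWWWWWKK
WWWWWWKK
WWWWWKWW
WWWWWWWW
WWWWWWWW
After op 3 fill(7,1,W) [0 cells changed]:
WWWWWWWW
WWWYWWWW
WWWYWWKK
WWWYWWKK
WWWWWWKK
WWWWWWKK
WWWWWKWW
WWWWWWWW
WWWWWWWW
After op 4 paint(4,3,G):
WWWWWWWW
WWWYWWWW
WWWYWWKK
WWWYWWKK
WWWGWWKK
WWWWWWKK
WWWWWKWW
WWWWWWWW
WWWWWWWW

Answer: WWWWWWWW
WWWYWWWW
WWWYWWKK
WWWYWWKK
WWWGWWKK
WWWWWWKK
WWWWWKWW
WWWWWWWW
WWWWWWWW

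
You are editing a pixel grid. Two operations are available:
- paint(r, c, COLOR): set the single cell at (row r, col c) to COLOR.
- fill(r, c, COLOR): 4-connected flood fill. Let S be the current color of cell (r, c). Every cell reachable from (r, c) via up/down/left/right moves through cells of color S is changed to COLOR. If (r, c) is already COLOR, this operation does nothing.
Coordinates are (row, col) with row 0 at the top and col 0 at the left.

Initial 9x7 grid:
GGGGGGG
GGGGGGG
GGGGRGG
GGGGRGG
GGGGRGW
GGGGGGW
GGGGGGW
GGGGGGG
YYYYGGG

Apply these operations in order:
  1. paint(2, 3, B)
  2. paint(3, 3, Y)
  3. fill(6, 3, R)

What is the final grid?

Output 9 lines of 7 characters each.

Answer: RRRRRRR
RRRRRRR
RRRBRRR
RRRYRRR
RRRRRRW
RRRRRRW
RRRRRRW
RRRRRRR
YYYYRRR

Derivation:
After op 1 paint(2,3,B):
GGGGGGG
GGGGGGG
GGGBRGG
GGGGRGG
GGGGRGW
GGGGGGW
GGGGGGW
GGGGGGG
YYYYGGG
After op 2 paint(3,3,Y):
GGGGGGG
GGGGGGG
GGGBRGG
GGGYRGG
GGGGRGW
GGGGGGW
GGGGGGW
GGGGGGG
YYYYGGG
After op 3 fill(6,3,R) [51 cells changed]:
RRRRRRR
RRRRRRR
RRRBRRR
RRRYRRR
RRRRRRW
RRRRRRW
RRRRRRW
RRRRRRR
YYYYRRR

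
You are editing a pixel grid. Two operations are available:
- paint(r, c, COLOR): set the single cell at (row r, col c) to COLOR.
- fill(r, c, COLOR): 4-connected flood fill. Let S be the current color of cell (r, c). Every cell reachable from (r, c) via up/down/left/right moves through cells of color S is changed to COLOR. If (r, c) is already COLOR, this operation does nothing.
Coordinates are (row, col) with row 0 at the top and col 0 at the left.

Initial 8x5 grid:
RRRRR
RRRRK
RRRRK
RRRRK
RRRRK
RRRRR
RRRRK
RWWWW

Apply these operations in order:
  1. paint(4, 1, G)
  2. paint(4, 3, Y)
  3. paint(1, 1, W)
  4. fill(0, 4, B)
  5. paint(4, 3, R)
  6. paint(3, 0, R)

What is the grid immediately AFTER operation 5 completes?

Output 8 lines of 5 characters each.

After op 1 paint(4,1,G):
RRRRR
RRRRK
RRRRK
RRRRK
RGRRK
RRRRR
RRRRK
RWWWW
After op 2 paint(4,3,Y):
RRRRR
RRRRK
RRRRK
RRRRK
RGRYK
RRRRR
RRRRK
RWWWW
After op 3 paint(1,1,W):
RRRRR
RWRRK
RRRRK
RRRRK
RGRYK
RRRRR
RRRRK
RWWWW
After op 4 fill(0,4,B) [28 cells changed]:
BBBBB
BWBBK
BBBBK
BBBBK
BGBYK
BBBBB
BBBBK
BWWWW
After op 5 paint(4,3,R):
BBBBB
BWBBK
BBBBK
BBBBK
BGBRK
BBBBB
BBBBK
BWWWW

Answer: BBBBB
BWBBK
BBBBK
BBBBK
BGBRK
BBBBB
BBBBK
BWWWW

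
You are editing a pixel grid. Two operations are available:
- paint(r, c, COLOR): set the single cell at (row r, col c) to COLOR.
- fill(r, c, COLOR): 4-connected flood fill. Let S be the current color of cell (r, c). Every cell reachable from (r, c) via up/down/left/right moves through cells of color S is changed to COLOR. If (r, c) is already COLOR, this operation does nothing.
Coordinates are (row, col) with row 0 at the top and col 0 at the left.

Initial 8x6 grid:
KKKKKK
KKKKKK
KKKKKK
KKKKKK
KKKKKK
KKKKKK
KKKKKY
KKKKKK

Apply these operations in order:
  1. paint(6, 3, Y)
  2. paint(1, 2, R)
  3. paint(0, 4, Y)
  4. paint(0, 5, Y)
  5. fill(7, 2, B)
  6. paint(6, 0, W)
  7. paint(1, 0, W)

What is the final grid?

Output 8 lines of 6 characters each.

After op 1 paint(6,3,Y):
KKKKKK
KKKKKK
KKKKKK
KKKKKK
KKKKKK
KKKKKK
KKKYKY
KKKKKK
After op 2 paint(1,2,R):
KKKKKK
KKRKKK
KKKKKK
KKKKKK
KKKKKK
KKKKKK
KKKYKY
KKKKKK
After op 3 paint(0,4,Y):
KKKKYK
KKRKKK
KKKKKK
KKKKKK
KKKKKK
KKKKKK
KKKYKY
KKKKKK
After op 4 paint(0,5,Y):
KKKKYY
KKRKKK
KKKKKK
KKKKKK
KKKKKK
KKKKKK
KKKYKY
KKKKKK
After op 5 fill(7,2,B) [43 cells changed]:
BBBBYY
BBRBBB
BBBBBB
BBBBBB
BBBBBB
BBBBBB
BBBYBY
BBBBBB
After op 6 paint(6,0,W):
BBBBYY
BBRBBB
BBBBBB
BBBBBB
BBBBBB
BBBBBB
WBBYBY
BBBBBB
After op 7 paint(1,0,W):
BBBBYY
WBRBBB
BBBBBB
BBBBBB
BBBBBB
BBBBBB
WBBYBY
BBBBBB

Answer: BBBBYY
WBRBBB
BBBBBB
BBBBBB
BBBBBB
BBBBBB
WBBYBY
BBBBBB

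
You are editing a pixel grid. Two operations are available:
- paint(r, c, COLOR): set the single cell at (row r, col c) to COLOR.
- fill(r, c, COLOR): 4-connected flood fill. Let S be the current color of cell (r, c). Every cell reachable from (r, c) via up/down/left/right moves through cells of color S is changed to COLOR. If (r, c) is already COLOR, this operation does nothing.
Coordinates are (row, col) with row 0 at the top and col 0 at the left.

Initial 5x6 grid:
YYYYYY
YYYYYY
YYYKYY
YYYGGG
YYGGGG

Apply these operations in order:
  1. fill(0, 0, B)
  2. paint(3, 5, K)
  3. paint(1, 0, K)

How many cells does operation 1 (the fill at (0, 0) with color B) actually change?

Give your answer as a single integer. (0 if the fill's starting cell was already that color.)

After op 1 fill(0,0,B) [22 cells changed]:
BBBBBB
BBBBBB
BBBKBB
BBBGGG
BBGGGG

Answer: 22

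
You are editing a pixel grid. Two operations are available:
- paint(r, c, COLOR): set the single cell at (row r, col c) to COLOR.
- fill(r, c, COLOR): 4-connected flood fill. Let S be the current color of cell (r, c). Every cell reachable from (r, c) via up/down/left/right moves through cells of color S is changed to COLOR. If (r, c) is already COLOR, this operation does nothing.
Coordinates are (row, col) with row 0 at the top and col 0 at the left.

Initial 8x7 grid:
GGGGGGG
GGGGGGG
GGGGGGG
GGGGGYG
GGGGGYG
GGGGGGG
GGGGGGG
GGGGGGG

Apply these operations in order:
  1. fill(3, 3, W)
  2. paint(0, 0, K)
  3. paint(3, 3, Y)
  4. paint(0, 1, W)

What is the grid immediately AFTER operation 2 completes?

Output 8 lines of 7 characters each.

After op 1 fill(3,3,W) [54 cells changed]:
WWWWWWW
WWWWWWW
WWWWWWW
WWWWWYW
WWWWWYW
WWWWWWW
WWWWWWW
WWWWWWW
After op 2 paint(0,0,K):
KWWWWWW
WWWWWWW
WWWWWWW
WWWWWYW
WWWWWYW
WWWWWWW
WWWWWWW
WWWWWWW

Answer: KWWWWWW
WWWWWWW
WWWWWWW
WWWWWYW
WWWWWYW
WWWWWWW
WWWWWWW
WWWWWWW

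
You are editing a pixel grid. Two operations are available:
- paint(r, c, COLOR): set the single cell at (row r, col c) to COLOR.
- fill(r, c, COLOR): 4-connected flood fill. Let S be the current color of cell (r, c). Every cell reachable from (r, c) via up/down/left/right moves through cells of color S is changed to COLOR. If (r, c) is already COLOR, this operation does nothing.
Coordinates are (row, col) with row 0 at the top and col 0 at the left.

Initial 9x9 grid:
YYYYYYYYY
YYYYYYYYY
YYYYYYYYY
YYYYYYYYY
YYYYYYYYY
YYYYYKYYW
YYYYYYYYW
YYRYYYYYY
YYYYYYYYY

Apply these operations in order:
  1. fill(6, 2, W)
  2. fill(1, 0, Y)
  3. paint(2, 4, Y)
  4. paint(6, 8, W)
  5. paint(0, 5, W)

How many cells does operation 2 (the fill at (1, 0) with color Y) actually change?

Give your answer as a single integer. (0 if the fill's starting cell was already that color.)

Answer: 79

Derivation:
After op 1 fill(6,2,W) [77 cells changed]:
WWWWWWWWW
WWWWWWWWW
WWWWWWWWW
WWWWWWWWW
WWWWWWWWW
WWWWWKWWW
WWWWWWWWW
WWRWWWWWW
WWWWWWWWW
After op 2 fill(1,0,Y) [79 cells changed]:
YYYYYYYYY
YYYYYYYYY
YYYYYYYYY
YYYYYYYYY
YYYYYYYYY
YYYYYKYYY
YYYYYYYYY
YYRYYYYYY
YYYYYYYYY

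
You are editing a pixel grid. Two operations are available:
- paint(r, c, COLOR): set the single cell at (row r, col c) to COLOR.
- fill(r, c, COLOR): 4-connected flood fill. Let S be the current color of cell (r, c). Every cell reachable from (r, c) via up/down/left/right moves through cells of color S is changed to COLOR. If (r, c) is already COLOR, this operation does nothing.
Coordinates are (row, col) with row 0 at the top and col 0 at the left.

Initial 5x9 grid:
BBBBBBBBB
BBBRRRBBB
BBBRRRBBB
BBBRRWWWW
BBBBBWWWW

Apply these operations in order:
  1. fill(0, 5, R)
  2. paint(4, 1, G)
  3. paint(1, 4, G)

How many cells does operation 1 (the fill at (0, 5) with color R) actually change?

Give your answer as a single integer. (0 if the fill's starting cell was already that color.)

After op 1 fill(0,5,R) [29 cells changed]:
RRRRRRRRR
RRRRRRRRR
RRRRRRRRR
RRRRRWWWW
RRRRRWWWW

Answer: 29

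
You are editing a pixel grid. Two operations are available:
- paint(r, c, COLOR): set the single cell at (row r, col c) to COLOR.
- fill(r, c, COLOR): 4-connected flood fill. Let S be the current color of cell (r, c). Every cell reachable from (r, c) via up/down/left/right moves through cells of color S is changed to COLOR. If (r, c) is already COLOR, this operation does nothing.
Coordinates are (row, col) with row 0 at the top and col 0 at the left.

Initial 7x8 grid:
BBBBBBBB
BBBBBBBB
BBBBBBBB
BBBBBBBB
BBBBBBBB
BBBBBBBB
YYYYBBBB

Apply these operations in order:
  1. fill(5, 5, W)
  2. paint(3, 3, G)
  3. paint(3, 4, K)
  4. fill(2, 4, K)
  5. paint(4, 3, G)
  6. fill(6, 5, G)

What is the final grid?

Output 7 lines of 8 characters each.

Answer: GGGGGGGG
GGGGGGGG
GGGGGGGG
GGGGGGGG
GGGGGGGG
GGGGGGGG
YYYYGGGG

Derivation:
After op 1 fill(5,5,W) [52 cells changed]:
WWWWWWWW
WWWWWWWW
WWWWWWWW
WWWWWWWW
WWWWWWWW
WWWWWWWW
YYYYWWWW
After op 2 paint(3,3,G):
WWWWWWWW
WWWWWWWW
WWWWWWWW
WWWGWWWW
WWWWWWWW
WWWWWWWW
YYYYWWWW
After op 3 paint(3,4,K):
WWWWWWWW
WWWWWWWW
WWWWWWWW
WWWGKWWW
WWWWWWWW
WWWWWWWW
YYYYWWWW
After op 4 fill(2,4,K) [50 cells changed]:
KKKKKKKK
KKKKKKKK
KKKKKKKK
KKKGKKKK
KKKKKKKK
KKKKKKKK
YYYYKKKK
After op 5 paint(4,3,G):
KKKKKKKK
KKKKKKKK
KKKKKKKK
KKKGKKKK
KKKGKKKK
KKKKKKKK
YYYYKKKK
After op 6 fill(6,5,G) [50 cells changed]:
GGGGGGGG
GGGGGGGG
GGGGGGGG
GGGGGGGG
GGGGGGGG
GGGGGGGG
YYYYGGGG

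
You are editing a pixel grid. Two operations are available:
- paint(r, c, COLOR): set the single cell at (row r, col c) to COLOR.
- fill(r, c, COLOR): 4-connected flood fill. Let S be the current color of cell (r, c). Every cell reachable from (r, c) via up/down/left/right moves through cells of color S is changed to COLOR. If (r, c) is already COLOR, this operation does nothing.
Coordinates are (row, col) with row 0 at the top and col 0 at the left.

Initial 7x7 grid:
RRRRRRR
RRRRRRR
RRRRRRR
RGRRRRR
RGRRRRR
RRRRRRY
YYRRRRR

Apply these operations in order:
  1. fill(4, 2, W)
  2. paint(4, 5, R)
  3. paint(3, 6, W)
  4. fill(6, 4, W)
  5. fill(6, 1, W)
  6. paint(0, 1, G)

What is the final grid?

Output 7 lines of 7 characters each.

Answer: WGWWWWW
WWWWWWW
WWWWWWW
WGWWWWW
WGWWWRW
WWWWWWY
WWWWWWW

Derivation:
After op 1 fill(4,2,W) [44 cells changed]:
WWWWWWW
WWWWWWW
WWWWWWW
WGWWWWW
WGWWWWW
WWWWWWY
YYWWWWW
After op 2 paint(4,5,R):
WWWWWWW
WWWWWWW
WWWWWWW
WGWWWWW
WGWWWRW
WWWWWWY
YYWWWWW
After op 3 paint(3,6,W):
WWWWWWW
WWWWWWW
WWWWWWW
WGWWWWW
WGWWWRW
WWWWWWY
YYWWWWW
After op 4 fill(6,4,W) [0 cells changed]:
WWWWWWW
WWWWWWW
WWWWWWW
WGWWWWW
WGWWWRW
WWWWWWY
YYWWWWW
After op 5 fill(6,1,W) [2 cells changed]:
WWWWWWW
WWWWWWW
WWWWWWW
WGWWWWW
WGWWWRW
WWWWWWY
WWWWWWW
After op 6 paint(0,1,G):
WGWWWWW
WWWWWWW
WWWWWWW
WGWWWWW
WGWWWRW
WWWWWWY
WWWWWWW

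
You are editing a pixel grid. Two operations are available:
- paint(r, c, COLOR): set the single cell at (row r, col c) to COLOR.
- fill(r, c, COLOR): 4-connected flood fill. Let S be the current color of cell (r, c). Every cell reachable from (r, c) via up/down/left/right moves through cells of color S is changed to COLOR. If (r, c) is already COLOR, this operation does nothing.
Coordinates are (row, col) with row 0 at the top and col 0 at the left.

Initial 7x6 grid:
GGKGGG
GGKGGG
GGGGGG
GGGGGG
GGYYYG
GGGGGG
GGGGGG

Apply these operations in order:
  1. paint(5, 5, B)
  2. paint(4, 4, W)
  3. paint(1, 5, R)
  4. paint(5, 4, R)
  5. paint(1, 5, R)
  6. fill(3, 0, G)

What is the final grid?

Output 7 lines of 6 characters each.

After op 1 paint(5,5,B):
GGKGGG
GGKGGG
GGGGGG
GGGGGG
GGYYYG
GGGGGB
GGGGGG
After op 2 paint(4,4,W):
GGKGGG
GGKGGG
GGGGGG
GGGGGG
GGYYWG
GGGGGB
GGGGGG
After op 3 paint(1,5,R):
GGKGGG
GGKGGR
GGGGGG
GGGGGG
GGYYWG
GGGGGB
GGGGGG
After op 4 paint(5,4,R):
GGKGGG
GGKGGR
GGGGGG
GGGGGG
GGYYWG
GGGGRB
GGGGGG
After op 5 paint(1,5,R):
GGKGGG
GGKGGR
GGGGGG
GGGGGG
GGYYWG
GGGGRB
GGGGGG
After op 6 fill(3,0,G) [0 cells changed]:
GGKGGG
GGKGGR
GGGGGG
GGGGGG
GGYYWG
GGGGRB
GGGGGG

Answer: GGKGGG
GGKGGR
GGGGGG
GGGGGG
GGYYWG
GGGGRB
GGGGGG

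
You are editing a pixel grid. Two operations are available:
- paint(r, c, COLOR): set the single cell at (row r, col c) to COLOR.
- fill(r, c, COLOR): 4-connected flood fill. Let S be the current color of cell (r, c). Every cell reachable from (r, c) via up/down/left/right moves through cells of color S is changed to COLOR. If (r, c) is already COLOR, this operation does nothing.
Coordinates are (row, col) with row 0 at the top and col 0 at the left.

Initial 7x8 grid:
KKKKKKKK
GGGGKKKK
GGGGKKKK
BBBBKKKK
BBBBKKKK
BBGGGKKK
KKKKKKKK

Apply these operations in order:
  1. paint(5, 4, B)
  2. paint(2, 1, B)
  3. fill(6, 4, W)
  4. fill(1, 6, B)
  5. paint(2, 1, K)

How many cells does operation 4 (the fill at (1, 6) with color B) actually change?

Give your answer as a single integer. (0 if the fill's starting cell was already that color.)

After op 1 paint(5,4,B):
KKKKKKKK
GGGGKKKK
GGGGKKKK
BBBBKKKK
BBBBKKKK
BBGGBKKK
KKKKKKKK
After op 2 paint(2,1,B):
KKKKKKKK
GGGGKKKK
GBGGKKKK
BBBBKKKK
BBBBKKKK
BBGGBKKK
KKKKKKKK
After op 3 fill(6,4,W) [35 cells changed]:
WWWWWWWW
GGGGWWWW
GBGGWWWW
BBBBWWWW
BBBBWWWW
BBGGBWWW
WWWWWWWW
After op 4 fill(1,6,B) [35 cells changed]:
BBBBBBBB
GGGGBBBB
GBGGBBBB
BBBBBBBB
BBBBBBBB
BBGGBBBB
BBBBBBBB

Answer: 35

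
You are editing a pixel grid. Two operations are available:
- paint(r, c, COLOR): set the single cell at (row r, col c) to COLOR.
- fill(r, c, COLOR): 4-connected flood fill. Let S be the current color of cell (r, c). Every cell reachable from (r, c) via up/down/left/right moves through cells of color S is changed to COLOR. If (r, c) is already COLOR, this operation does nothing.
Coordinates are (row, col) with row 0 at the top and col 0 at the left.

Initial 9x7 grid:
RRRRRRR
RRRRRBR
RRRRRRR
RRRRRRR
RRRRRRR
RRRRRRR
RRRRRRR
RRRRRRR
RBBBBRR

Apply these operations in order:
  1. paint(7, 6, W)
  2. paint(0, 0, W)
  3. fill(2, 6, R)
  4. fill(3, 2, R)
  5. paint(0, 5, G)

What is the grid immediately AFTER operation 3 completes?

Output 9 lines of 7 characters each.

Answer: WRRRRRR
RRRRRBR
RRRRRRR
RRRRRRR
RRRRRRR
RRRRRRR
RRRRRRR
RRRRRRW
RBBBBRR

Derivation:
After op 1 paint(7,6,W):
RRRRRRR
RRRRRBR
RRRRRRR
RRRRRRR
RRRRRRR
RRRRRRR
RRRRRRR
RRRRRRW
RBBBBRR
After op 2 paint(0,0,W):
WRRRRRR
RRRRRBR
RRRRRRR
RRRRRRR
RRRRRRR
RRRRRRR
RRRRRRR
RRRRRRW
RBBBBRR
After op 3 fill(2,6,R) [0 cells changed]:
WRRRRRR
RRRRRBR
RRRRRRR
RRRRRRR
RRRRRRR
RRRRRRR
RRRRRRR
RRRRRRW
RBBBBRR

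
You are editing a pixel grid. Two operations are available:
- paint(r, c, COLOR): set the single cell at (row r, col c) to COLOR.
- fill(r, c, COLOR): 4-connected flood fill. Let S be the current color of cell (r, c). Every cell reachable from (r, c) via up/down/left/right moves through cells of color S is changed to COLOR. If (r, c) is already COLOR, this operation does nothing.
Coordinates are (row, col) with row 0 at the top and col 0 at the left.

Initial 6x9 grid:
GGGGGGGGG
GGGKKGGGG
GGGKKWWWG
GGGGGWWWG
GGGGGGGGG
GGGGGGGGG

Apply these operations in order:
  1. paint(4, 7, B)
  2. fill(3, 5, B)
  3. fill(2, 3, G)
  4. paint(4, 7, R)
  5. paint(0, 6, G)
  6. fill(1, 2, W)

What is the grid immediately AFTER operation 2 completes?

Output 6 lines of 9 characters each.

After op 1 paint(4,7,B):
GGGGGGGGG
GGGKKGGGG
GGGKKWWWG
GGGGGWWWG
GGGGGGGBG
GGGGGGGGG
After op 2 fill(3,5,B) [6 cells changed]:
GGGGGGGGG
GGGKKGGGG
GGGKKBBBG
GGGGGBBBG
GGGGGGGBG
GGGGGGGGG

Answer: GGGGGGGGG
GGGKKGGGG
GGGKKBBBG
GGGGGBBBG
GGGGGGGBG
GGGGGGGGG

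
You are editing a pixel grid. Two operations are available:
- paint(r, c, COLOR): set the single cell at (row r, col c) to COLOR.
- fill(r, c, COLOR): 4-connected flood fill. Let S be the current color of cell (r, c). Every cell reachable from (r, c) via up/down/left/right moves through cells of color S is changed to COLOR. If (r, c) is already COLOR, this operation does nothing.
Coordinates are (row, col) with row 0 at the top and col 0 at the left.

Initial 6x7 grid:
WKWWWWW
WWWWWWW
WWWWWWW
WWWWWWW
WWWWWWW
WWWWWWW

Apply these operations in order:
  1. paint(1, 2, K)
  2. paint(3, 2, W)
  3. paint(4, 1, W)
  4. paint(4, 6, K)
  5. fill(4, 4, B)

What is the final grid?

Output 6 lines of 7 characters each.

Answer: BKBBBBB
BBKBBBB
BBBBBBB
BBBBBBB
BBBBBBK
BBBBBBB

Derivation:
After op 1 paint(1,2,K):
WKWWWWW
WWKWWWW
WWWWWWW
WWWWWWW
WWWWWWW
WWWWWWW
After op 2 paint(3,2,W):
WKWWWWW
WWKWWWW
WWWWWWW
WWWWWWW
WWWWWWW
WWWWWWW
After op 3 paint(4,1,W):
WKWWWWW
WWKWWWW
WWWWWWW
WWWWWWW
WWWWWWW
WWWWWWW
After op 4 paint(4,6,K):
WKWWWWW
WWKWWWW
WWWWWWW
WWWWWWW
WWWWWWK
WWWWWWW
After op 5 fill(4,4,B) [39 cells changed]:
BKBBBBB
BBKBBBB
BBBBBBB
BBBBBBB
BBBBBBK
BBBBBBB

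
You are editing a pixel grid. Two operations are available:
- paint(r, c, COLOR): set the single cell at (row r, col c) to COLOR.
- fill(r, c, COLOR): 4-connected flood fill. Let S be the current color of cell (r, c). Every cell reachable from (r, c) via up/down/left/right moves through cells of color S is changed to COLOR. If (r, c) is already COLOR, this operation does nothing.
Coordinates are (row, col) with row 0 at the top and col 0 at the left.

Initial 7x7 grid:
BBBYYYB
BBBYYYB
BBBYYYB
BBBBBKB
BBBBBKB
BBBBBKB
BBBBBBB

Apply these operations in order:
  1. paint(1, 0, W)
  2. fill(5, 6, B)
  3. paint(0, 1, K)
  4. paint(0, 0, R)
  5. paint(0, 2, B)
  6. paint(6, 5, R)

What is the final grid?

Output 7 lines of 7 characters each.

After op 1 paint(1,0,W):
BBBYYYB
WBBYYYB
BBBYYYB
BBBBBKB
BBBBBKB
BBBBBKB
BBBBBBB
After op 2 fill(5,6,B) [0 cells changed]:
BBBYYYB
WBBYYYB
BBBYYYB
BBBBBKB
BBBBBKB
BBBBBKB
BBBBBBB
After op 3 paint(0,1,K):
BKBYYYB
WBBYYYB
BBBYYYB
BBBBBKB
BBBBBKB
BBBBBKB
BBBBBBB
After op 4 paint(0,0,R):
RKBYYYB
WBBYYYB
BBBYYYB
BBBBBKB
BBBBBKB
BBBBBKB
BBBBBBB
After op 5 paint(0,2,B):
RKBYYYB
WBBYYYB
BBBYYYB
BBBBBKB
BBBBBKB
BBBBBKB
BBBBBBB
After op 6 paint(6,5,R):
RKBYYYB
WBBYYYB
BBBYYYB
BBBBBKB
BBBBBKB
BBBBBKB
BBBBBRB

Answer: RKBYYYB
WBBYYYB
BBBYYYB
BBBBBKB
BBBBBKB
BBBBBKB
BBBBBRB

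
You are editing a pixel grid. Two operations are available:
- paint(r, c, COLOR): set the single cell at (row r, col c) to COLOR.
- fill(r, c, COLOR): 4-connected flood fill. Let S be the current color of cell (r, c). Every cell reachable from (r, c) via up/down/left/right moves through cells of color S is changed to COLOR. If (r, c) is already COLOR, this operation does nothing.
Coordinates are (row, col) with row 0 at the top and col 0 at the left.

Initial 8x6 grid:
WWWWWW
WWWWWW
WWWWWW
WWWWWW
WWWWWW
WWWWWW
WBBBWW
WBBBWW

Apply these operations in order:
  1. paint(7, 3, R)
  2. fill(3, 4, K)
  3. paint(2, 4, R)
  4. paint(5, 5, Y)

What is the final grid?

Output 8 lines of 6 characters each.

Answer: KKKKKK
KKKKKK
KKKKRK
KKKKKK
KKKKKK
KKKKKY
KBBBKK
KBBRKK

Derivation:
After op 1 paint(7,3,R):
WWWWWW
WWWWWW
WWWWWW
WWWWWW
WWWWWW
WWWWWW
WBBBWW
WBBRWW
After op 2 fill(3,4,K) [42 cells changed]:
KKKKKK
KKKKKK
KKKKKK
KKKKKK
KKKKKK
KKKKKK
KBBBKK
KBBRKK
After op 3 paint(2,4,R):
KKKKKK
KKKKKK
KKKKRK
KKKKKK
KKKKKK
KKKKKK
KBBBKK
KBBRKK
After op 4 paint(5,5,Y):
KKKKKK
KKKKKK
KKKKRK
KKKKKK
KKKKKK
KKKKKY
KBBBKK
KBBRKK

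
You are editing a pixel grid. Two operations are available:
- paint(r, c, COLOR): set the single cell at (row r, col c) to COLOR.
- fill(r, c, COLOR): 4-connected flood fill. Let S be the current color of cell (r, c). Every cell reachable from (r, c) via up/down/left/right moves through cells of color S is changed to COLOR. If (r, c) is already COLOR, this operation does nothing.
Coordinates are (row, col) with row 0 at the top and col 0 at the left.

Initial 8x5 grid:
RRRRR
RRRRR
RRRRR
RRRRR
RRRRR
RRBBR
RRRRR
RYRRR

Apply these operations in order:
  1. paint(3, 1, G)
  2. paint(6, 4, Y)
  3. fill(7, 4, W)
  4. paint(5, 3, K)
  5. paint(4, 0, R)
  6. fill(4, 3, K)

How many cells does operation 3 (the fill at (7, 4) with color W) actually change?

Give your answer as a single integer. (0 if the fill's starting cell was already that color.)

Answer: 35

Derivation:
After op 1 paint(3,1,G):
RRRRR
RRRRR
RRRRR
RGRRR
RRRRR
RRBBR
RRRRR
RYRRR
After op 2 paint(6,4,Y):
RRRRR
RRRRR
RRRRR
RGRRR
RRRRR
RRBBR
RRRRY
RYRRR
After op 3 fill(7,4,W) [35 cells changed]:
WWWWW
WWWWW
WWWWW
WGWWW
WWWWW
WWBBW
WWWWY
WYWWW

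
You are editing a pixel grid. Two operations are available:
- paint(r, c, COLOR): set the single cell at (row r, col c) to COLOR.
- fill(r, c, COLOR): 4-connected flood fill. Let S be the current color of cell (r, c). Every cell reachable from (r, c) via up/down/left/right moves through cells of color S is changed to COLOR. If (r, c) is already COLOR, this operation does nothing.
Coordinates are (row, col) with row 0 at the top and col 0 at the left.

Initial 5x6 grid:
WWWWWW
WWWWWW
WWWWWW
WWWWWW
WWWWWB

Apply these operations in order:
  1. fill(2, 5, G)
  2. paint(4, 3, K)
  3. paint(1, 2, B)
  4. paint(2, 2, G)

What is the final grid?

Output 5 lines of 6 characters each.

Answer: GGGGGG
GGBGGG
GGGGGG
GGGGGG
GGGKGB

Derivation:
After op 1 fill(2,5,G) [29 cells changed]:
GGGGGG
GGGGGG
GGGGGG
GGGGGG
GGGGGB
After op 2 paint(4,3,K):
GGGGGG
GGGGGG
GGGGGG
GGGGGG
GGGKGB
After op 3 paint(1,2,B):
GGGGGG
GGBGGG
GGGGGG
GGGGGG
GGGKGB
After op 4 paint(2,2,G):
GGGGGG
GGBGGG
GGGGGG
GGGGGG
GGGKGB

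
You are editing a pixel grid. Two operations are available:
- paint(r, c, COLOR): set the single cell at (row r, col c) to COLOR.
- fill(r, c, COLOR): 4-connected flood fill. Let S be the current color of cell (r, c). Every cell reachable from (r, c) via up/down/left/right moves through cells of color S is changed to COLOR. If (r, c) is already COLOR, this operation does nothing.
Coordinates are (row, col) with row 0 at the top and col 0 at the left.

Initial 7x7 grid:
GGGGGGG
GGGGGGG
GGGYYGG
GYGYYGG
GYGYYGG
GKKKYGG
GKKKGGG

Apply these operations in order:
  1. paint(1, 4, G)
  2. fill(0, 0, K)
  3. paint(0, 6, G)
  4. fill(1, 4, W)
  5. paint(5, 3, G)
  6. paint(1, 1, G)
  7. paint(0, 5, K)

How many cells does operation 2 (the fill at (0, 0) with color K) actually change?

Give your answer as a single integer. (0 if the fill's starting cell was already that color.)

Answer: 34

Derivation:
After op 1 paint(1,4,G):
GGGGGGG
GGGGGGG
GGGYYGG
GYGYYGG
GYGYYGG
GKKKYGG
GKKKGGG
After op 2 fill(0,0,K) [34 cells changed]:
KKKKKKK
KKKKKKK
KKKYYKK
KYKYYKK
KYKYYKK
KKKKYKK
KKKKKKK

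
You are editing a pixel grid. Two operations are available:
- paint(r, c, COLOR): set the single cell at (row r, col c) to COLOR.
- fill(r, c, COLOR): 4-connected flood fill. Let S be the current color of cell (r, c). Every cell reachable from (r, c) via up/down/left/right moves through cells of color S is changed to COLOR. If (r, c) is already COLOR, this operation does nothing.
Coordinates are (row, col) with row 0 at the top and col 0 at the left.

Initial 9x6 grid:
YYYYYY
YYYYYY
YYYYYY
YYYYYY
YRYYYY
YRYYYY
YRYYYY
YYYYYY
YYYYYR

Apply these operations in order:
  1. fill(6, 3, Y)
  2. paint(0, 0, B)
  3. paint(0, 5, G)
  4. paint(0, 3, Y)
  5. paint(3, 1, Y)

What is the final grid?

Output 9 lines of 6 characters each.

Answer: BYYYYG
YYYYYY
YYYYYY
YYYYYY
YRYYYY
YRYYYY
YRYYYY
YYYYYY
YYYYYR

Derivation:
After op 1 fill(6,3,Y) [0 cells changed]:
YYYYYY
YYYYYY
YYYYYY
YYYYYY
YRYYYY
YRYYYY
YRYYYY
YYYYYY
YYYYYR
After op 2 paint(0,0,B):
BYYYYY
YYYYYY
YYYYYY
YYYYYY
YRYYYY
YRYYYY
YRYYYY
YYYYYY
YYYYYR
After op 3 paint(0,5,G):
BYYYYG
YYYYYY
YYYYYY
YYYYYY
YRYYYY
YRYYYY
YRYYYY
YYYYYY
YYYYYR
After op 4 paint(0,3,Y):
BYYYYG
YYYYYY
YYYYYY
YYYYYY
YRYYYY
YRYYYY
YRYYYY
YYYYYY
YYYYYR
After op 5 paint(3,1,Y):
BYYYYG
YYYYYY
YYYYYY
YYYYYY
YRYYYY
YRYYYY
YRYYYY
YYYYYY
YYYYYR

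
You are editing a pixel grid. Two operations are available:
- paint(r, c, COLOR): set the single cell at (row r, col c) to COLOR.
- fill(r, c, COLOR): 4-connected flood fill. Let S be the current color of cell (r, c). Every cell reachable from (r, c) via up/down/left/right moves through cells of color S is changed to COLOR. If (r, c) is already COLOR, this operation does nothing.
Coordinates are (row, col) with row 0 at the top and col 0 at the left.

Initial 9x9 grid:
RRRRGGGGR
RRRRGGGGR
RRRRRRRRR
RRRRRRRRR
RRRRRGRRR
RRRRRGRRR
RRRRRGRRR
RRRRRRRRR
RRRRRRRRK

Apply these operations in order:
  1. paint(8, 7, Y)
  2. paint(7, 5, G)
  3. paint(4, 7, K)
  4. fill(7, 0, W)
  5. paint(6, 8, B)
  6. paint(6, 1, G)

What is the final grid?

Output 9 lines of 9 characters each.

After op 1 paint(8,7,Y):
RRRRGGGGR
RRRRGGGGR
RRRRRRRRR
RRRRRRRRR
RRRRRGRRR
RRRRRGRRR
RRRRRGRRR
RRRRRRRRR
RRRRRRRYK
After op 2 paint(7,5,G):
RRRRGGGGR
RRRRGGGGR
RRRRRRRRR
RRRRRRRRR
RRRRRGRRR
RRRRRGRRR
RRRRRGRRR
RRRRRGRRR
RRRRRRRYK
After op 3 paint(4,7,K):
RRRRGGGGR
RRRRGGGGR
RRRRRRRRR
RRRRRRRRR
RRRRRGRKR
RRRRRGRRR
RRRRRGRRR
RRRRRGRRR
RRRRRRRYK
After op 4 fill(7,0,W) [66 cells changed]:
WWWWGGGGW
WWWWGGGGW
WWWWWWWWW
WWWWWWWWW
WWWWWGWKW
WWWWWGWWW
WWWWWGWWW
WWWWWGWWW
WWWWWWWYK
After op 5 paint(6,8,B):
WWWWGGGGW
WWWWGGGGW
WWWWWWWWW
WWWWWWWWW
WWWWWGWKW
WWWWWGWWW
WWWWWGWWB
WWWWWGWWW
WWWWWWWYK
After op 6 paint(6,1,G):
WWWWGGGGW
WWWWGGGGW
WWWWWWWWW
WWWWWWWWW
WWWWWGWKW
WWWWWGWWW
WGWWWGWWB
WWWWWGWWW
WWWWWWWYK

Answer: WWWWGGGGW
WWWWGGGGW
WWWWWWWWW
WWWWWWWWW
WWWWWGWKW
WWWWWGWWW
WGWWWGWWB
WWWWWGWWW
WWWWWWWYK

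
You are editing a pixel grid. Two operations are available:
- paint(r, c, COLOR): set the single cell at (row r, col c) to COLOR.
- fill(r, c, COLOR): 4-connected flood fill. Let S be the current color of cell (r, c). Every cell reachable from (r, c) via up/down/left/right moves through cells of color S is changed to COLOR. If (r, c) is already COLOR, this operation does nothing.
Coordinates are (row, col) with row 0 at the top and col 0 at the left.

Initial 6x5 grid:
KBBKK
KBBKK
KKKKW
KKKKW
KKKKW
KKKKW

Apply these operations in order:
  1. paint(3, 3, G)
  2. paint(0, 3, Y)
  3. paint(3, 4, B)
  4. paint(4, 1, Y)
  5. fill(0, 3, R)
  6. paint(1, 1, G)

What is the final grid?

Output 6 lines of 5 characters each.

Answer: KBBRK
KGBKK
KKKKW
KKKGB
KYKKW
KKKKW

Derivation:
After op 1 paint(3,3,G):
KBBKK
KBBKK
KKKKW
KKKGW
KKKKW
KKKKW
After op 2 paint(0,3,Y):
KBBYK
KBBKK
KKKKW
KKKGW
KKKKW
KKKKW
After op 3 paint(3,4,B):
KBBYK
KBBKK
KKKKW
KKKGB
KKKKW
KKKKW
After op 4 paint(4,1,Y):
KBBYK
KBBKK
KKKKW
KKKGB
KYKKW
KKKKW
After op 5 fill(0,3,R) [1 cells changed]:
KBBRK
KBBKK
KKKKW
KKKGB
KYKKW
KKKKW
After op 6 paint(1,1,G):
KBBRK
KGBKK
KKKKW
KKKGB
KYKKW
KKKKW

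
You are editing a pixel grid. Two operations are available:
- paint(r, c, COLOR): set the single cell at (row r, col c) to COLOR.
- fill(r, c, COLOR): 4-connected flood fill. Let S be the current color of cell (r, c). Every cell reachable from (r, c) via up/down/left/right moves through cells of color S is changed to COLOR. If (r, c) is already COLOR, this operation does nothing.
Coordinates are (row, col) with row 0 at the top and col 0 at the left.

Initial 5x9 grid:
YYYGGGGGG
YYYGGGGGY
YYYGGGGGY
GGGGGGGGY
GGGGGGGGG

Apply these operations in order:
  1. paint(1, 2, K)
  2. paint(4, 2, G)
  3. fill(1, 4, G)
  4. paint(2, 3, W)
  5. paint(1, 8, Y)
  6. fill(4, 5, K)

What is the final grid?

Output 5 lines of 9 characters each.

Answer: YYYKKKKKK
YYKKKKKKY
YYYWKKKKY
KKKKKKKKY
KKKKKKKKK

Derivation:
After op 1 paint(1,2,K):
YYYGGGGGG
YYKGGGGGY
YYYGGGGGY
GGGGGGGGY
GGGGGGGGG
After op 2 paint(4,2,G):
YYYGGGGGG
YYKGGGGGY
YYYGGGGGY
GGGGGGGGY
GGGGGGGGG
After op 3 fill(1,4,G) [0 cells changed]:
YYYGGGGGG
YYKGGGGGY
YYYGGGGGY
GGGGGGGGY
GGGGGGGGG
After op 4 paint(2,3,W):
YYYGGGGGG
YYKGGGGGY
YYYWGGGGY
GGGGGGGGY
GGGGGGGGG
After op 5 paint(1,8,Y):
YYYGGGGGG
YYKGGGGGY
YYYWGGGGY
GGGGGGGGY
GGGGGGGGG
After op 6 fill(4,5,K) [32 cells changed]:
YYYKKKKKK
YYKKKKKKY
YYYWKKKKY
KKKKKKKKY
KKKKKKKKK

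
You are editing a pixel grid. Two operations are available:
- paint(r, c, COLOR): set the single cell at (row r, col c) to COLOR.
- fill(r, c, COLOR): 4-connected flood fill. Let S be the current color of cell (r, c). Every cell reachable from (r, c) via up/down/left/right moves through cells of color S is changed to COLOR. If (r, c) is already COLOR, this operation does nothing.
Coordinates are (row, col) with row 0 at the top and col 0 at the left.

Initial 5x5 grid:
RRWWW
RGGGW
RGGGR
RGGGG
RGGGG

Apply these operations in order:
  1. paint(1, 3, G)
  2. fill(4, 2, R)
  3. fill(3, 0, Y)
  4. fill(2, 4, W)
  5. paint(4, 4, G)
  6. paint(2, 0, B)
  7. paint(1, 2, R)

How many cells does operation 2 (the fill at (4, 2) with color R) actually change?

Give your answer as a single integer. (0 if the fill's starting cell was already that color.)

After op 1 paint(1,3,G):
RRWWW
RGGGW
RGGGR
RGGGG
RGGGG
After op 2 fill(4,2,R) [14 cells changed]:
RRWWW
RRRRW
RRRRR
RRRRR
RRRRR

Answer: 14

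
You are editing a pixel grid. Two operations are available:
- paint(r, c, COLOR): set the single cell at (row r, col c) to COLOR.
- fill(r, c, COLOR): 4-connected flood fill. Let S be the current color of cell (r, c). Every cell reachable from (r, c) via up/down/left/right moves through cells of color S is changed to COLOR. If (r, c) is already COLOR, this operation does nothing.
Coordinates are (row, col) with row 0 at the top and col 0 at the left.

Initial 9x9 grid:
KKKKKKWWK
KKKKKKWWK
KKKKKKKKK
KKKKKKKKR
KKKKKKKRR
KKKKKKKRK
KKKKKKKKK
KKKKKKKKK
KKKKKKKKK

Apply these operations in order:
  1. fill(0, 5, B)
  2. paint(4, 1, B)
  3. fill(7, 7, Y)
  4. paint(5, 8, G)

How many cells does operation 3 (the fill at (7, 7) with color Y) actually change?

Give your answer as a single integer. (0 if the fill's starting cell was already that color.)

After op 1 fill(0,5,B) [73 cells changed]:
BBBBBBWWB
BBBBBBWWB
BBBBBBBBB
BBBBBBBBR
BBBBBBBRR
BBBBBBBRB
BBBBBBBBB
BBBBBBBBB
BBBBBBBBB
After op 2 paint(4,1,B):
BBBBBBWWB
BBBBBBWWB
BBBBBBBBB
BBBBBBBBR
BBBBBBBRR
BBBBBBBRB
BBBBBBBBB
BBBBBBBBB
BBBBBBBBB
After op 3 fill(7,7,Y) [73 cells changed]:
YYYYYYWWY
YYYYYYWWY
YYYYYYYYY
YYYYYYYYR
YYYYYYYRR
YYYYYYYRY
YYYYYYYYY
YYYYYYYYY
YYYYYYYYY

Answer: 73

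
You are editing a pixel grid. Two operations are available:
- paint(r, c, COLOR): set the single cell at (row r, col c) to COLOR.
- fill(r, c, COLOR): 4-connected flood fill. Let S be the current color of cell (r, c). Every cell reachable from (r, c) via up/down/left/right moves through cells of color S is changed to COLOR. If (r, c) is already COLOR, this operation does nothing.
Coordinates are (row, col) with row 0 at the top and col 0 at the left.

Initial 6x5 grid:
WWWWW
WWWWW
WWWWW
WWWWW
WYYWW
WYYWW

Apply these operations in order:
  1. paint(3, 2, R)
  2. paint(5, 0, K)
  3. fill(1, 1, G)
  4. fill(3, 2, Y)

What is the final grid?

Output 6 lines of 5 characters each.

After op 1 paint(3,2,R):
WWWWW
WWWWW
WWWWW
WWRWW
WYYWW
WYYWW
After op 2 paint(5,0,K):
WWWWW
WWWWW
WWWWW
WWRWW
WYYWW
KYYWW
After op 3 fill(1,1,G) [24 cells changed]:
GGGGG
GGGGG
GGGGG
GGRGG
GYYGG
KYYGG
After op 4 fill(3,2,Y) [1 cells changed]:
GGGGG
GGGGG
GGGGG
GGYGG
GYYGG
KYYGG

Answer: GGGGG
GGGGG
GGGGG
GGYGG
GYYGG
KYYGG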